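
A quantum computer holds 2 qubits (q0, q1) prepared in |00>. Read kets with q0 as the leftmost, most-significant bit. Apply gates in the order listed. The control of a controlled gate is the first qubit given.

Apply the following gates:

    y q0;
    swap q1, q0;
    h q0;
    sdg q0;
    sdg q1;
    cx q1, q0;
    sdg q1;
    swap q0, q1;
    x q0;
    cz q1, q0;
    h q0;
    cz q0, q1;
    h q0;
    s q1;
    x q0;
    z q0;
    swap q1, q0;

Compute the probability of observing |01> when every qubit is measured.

The probability of measuring |01> is 1/2.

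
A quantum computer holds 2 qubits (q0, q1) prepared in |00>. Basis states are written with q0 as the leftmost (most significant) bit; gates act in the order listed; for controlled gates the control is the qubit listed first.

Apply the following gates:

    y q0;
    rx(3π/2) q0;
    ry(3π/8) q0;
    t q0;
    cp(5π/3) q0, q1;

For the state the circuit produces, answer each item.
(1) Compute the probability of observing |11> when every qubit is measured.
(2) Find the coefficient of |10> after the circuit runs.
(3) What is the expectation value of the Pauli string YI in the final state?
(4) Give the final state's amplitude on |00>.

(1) The probability of measuring |11> is 0.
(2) The amplitude on |10> is sqrt(2)*(sin(3*pi/16) - I*cos(3*pi/16))*exp(I*pi/4)/2.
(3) In the final state, YI has expectation -sqrt(2)/2.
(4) |00> carries amplitude sqrt(2)*exp(3*I*pi/16)/2 in the final state.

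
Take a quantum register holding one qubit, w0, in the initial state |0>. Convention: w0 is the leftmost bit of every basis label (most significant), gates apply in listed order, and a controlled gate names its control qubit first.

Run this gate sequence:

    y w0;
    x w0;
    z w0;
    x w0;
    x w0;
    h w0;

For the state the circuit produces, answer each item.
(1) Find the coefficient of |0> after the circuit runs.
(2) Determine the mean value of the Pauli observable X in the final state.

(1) The final state's coefficient on |0> equals sqrt(2)*I/2.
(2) In the final state, X has expectation 1.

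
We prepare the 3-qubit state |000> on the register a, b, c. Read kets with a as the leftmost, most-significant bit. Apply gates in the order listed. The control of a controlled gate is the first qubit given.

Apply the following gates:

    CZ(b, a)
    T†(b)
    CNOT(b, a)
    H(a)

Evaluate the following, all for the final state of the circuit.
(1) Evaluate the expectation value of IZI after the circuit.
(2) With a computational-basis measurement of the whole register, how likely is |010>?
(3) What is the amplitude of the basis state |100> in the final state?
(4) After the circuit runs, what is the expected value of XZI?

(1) In the final state, IZI has expectation 1.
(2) The probability of measuring |010> is 0.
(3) |100> carries amplitude sqrt(2)/2 in the final state.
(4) The observable XZI averages to 1.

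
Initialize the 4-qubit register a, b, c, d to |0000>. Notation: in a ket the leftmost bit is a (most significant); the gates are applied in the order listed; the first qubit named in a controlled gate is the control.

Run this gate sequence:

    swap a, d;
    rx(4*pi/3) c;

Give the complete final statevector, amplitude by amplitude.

After the circuit, the state carries amplitude -1/2 on |0000>, -sqrt(3)*I/2 on |0010>, and 0 on every other basis state.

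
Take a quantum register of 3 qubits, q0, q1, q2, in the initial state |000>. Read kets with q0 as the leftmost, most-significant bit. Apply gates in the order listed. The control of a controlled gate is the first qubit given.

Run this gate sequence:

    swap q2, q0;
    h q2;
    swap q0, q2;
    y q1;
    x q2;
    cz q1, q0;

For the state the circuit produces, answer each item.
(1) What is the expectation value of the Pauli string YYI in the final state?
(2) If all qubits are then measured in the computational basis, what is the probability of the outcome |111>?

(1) The expectation value of YYI is 0.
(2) Outcome |111> occurs with probability 1/2.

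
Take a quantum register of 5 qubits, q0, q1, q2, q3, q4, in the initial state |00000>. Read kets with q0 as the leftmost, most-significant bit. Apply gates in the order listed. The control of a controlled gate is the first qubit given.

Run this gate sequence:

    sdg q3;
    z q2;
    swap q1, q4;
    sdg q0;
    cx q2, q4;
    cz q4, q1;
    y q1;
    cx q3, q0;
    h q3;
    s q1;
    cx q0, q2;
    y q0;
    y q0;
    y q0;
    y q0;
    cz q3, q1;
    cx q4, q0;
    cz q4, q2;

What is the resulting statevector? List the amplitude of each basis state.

The resulting statevector has amplitude -sqrt(2)/2 on |01000>, sqrt(2)/2 on |01010>, and 0 on every other basis state. Key observation: steps 12-15 multiply out to the identity, so the circuit reduces to the remaining gates.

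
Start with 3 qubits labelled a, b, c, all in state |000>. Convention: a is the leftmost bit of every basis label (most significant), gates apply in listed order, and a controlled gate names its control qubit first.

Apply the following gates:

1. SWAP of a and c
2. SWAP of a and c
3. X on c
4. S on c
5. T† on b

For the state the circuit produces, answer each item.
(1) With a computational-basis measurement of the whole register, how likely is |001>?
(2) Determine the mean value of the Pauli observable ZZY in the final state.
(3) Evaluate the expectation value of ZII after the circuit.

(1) Outcome |001> occurs with probability 1. Key observation: gates 1-2 undo each other exactly, leaving only the rest of the circuit to track.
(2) The observable ZZY averages to 0.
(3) The expectation value of ZII is 1.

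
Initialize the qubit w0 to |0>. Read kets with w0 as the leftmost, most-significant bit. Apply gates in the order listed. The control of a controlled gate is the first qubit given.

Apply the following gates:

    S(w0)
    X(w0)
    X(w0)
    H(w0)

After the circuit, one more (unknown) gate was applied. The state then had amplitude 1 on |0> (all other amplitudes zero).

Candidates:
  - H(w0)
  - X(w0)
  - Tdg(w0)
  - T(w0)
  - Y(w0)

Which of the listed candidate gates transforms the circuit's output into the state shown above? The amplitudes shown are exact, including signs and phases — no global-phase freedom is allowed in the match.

The applied gate was H(w0).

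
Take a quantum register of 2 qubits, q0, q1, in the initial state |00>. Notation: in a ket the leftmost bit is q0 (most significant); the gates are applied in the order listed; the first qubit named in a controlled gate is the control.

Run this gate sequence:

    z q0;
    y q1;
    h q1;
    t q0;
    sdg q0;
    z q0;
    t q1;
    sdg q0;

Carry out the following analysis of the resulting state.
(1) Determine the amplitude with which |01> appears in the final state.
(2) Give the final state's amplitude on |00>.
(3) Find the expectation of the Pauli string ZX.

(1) The amplitude on |01> is -sqrt(2)*exp(3*I*pi/4)/2.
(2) |00> carries amplitude sqrt(2)*I/2 in the final state.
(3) In the final state, ZX has expectation -sqrt(2)/2.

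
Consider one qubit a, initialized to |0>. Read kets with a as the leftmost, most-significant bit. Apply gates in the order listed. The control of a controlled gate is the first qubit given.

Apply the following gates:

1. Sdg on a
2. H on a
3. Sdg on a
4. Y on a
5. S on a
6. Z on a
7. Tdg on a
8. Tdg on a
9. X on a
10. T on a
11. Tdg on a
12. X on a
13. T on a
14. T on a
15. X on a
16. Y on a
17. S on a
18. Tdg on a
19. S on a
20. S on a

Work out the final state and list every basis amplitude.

The resulting statevector has amplitude sqrt(2)*I/2 on |0>, -sqrt(2)*exp(3*I*pi/4)/2 on |1>. Key observation: steps 7-14 multiply out to the identity, so the circuit reduces to the remaining gates.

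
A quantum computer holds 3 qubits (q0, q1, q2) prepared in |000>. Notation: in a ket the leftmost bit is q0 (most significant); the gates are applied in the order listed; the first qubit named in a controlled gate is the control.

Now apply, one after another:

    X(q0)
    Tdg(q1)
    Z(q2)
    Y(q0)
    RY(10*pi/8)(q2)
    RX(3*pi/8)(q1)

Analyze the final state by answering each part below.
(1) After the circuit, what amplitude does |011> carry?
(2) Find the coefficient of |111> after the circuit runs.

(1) The final state's coefficient on |011> equals -sqrt(sqrt(2) + 2)*sin(3*pi/16)/2.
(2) The amplitude on |111> is 0.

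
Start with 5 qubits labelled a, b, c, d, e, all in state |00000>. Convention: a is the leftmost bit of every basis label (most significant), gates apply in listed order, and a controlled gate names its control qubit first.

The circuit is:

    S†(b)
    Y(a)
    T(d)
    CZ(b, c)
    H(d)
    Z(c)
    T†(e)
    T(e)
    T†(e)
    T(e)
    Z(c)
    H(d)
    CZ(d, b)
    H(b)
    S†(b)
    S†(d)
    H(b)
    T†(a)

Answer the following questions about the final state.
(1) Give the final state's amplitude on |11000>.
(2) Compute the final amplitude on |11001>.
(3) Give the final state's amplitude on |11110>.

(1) The final state's coefficient on |11000> equals (1 - I)*exp(3*I*pi/4)/2. Key observation: steps 6-11 multiply out to the identity, so the circuit reduces to the remaining gates.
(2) |11001> carries amplitude 0 in the final state.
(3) The final state's coefficient on |11110> equals 0.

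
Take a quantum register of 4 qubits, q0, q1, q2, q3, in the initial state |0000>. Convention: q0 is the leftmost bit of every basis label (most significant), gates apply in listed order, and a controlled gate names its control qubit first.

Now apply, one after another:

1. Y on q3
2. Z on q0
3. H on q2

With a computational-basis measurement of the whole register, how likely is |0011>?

Outcome |0011> occurs with probability 1/2.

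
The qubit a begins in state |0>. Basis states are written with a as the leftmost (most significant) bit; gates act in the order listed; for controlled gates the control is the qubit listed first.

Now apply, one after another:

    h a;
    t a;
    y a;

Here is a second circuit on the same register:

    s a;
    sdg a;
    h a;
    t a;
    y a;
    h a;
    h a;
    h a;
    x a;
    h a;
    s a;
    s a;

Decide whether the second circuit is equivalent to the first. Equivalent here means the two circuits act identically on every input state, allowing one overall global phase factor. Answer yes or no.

Yes — the two circuits implement the same unitary up to a global phase.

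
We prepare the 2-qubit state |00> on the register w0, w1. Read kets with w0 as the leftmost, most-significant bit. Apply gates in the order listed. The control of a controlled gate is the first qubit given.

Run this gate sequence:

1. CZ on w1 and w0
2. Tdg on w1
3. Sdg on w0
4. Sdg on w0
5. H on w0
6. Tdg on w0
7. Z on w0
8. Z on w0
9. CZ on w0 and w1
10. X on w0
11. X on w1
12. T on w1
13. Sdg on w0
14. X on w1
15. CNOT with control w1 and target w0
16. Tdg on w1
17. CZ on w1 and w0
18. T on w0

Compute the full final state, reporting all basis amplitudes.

The resulting statevector has amplitude sqrt(2)/2 on |00>, 0 on |01>, sqrt(2)/2 on |10>, 0 on |11>.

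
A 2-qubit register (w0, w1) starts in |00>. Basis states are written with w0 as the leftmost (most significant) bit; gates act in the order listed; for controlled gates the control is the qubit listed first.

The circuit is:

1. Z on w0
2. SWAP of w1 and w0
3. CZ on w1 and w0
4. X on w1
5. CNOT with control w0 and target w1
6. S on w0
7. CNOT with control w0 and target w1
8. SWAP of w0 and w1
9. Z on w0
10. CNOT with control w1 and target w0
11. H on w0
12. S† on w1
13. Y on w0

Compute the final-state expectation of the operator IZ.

The observable IZ averages to 1.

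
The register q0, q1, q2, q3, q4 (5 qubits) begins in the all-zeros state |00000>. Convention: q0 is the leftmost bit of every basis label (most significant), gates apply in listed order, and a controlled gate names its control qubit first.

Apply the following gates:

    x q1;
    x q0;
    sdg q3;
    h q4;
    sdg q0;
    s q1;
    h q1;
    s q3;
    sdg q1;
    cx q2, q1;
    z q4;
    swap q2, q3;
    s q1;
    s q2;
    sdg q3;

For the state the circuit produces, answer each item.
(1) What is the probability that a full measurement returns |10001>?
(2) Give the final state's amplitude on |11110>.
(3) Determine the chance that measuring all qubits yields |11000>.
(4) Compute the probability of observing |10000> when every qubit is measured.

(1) A full measurement returns |10001> with probability 1/4.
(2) |11110> carries amplitude 0 in the final state.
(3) The probability of measuring |11000> is 1/4.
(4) Outcome |10000> occurs with probability 1/4.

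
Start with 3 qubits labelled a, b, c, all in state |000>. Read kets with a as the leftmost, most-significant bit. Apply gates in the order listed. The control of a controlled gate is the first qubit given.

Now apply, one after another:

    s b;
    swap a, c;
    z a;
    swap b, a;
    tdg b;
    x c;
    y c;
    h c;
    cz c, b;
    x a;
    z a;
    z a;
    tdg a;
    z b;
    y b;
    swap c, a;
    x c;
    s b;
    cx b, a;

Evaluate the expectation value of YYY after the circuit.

In the final state, YYY has expectation 0.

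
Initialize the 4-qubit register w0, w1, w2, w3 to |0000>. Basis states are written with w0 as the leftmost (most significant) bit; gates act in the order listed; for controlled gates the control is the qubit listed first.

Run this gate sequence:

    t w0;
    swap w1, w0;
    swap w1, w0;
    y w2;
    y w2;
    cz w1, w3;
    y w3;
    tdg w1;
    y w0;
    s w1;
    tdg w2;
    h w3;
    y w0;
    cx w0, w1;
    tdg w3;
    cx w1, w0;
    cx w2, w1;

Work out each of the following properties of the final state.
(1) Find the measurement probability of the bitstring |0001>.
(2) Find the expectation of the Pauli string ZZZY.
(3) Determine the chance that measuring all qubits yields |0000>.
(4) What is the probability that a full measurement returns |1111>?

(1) The probability of measuring |0001> is 1/2.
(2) The observable ZZZY averages to sqrt(2)/2.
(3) A full measurement returns |0000> with probability 1/2.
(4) The probability of measuring |1111> is 0.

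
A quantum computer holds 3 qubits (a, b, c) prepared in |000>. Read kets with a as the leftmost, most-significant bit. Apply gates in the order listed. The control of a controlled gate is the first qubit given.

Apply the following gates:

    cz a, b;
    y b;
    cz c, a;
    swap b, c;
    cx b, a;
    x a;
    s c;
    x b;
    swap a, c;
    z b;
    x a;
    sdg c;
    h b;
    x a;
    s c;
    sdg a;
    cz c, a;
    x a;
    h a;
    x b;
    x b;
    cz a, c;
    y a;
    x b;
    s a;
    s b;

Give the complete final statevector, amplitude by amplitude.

The resulting statevector has amplitude 0 on |000>, 1/2 on |001>, 0 on |010>, -I/2 on |011>, 0 on |100>, I/2 on |101>, 0 on |110>, 1/2 on |111>.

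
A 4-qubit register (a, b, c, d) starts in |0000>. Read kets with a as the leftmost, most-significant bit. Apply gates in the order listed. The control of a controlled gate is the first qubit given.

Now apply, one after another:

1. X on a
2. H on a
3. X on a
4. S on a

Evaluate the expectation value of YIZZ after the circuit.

The expectation value of YIZZ is -1.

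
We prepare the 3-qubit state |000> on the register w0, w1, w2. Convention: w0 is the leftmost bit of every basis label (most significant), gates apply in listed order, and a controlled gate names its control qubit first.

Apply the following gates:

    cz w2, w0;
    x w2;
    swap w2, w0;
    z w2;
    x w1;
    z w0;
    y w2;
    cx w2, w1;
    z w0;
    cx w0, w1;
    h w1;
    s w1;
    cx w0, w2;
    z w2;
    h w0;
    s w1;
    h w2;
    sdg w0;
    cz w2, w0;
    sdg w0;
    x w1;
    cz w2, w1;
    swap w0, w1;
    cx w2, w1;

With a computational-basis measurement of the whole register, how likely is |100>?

Outcome |100> occurs with probability 1/8.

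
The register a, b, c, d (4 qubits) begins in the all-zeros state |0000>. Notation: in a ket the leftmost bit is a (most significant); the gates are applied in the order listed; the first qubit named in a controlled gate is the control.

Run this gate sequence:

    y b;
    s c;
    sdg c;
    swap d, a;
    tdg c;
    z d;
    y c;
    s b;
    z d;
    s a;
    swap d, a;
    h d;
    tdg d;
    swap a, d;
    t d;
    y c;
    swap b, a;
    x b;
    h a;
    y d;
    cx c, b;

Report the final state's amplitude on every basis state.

The resulting statevector has amplitude -exp(I*pi/4)/2 on |0001>, -I/2 on |0101>, exp(I*pi/4)/2 on |1001>, I/2 on |1101>, and 0 on every other basis state. Key observation: the block from step 2 through step 3 cancels to the identity and can be dropped.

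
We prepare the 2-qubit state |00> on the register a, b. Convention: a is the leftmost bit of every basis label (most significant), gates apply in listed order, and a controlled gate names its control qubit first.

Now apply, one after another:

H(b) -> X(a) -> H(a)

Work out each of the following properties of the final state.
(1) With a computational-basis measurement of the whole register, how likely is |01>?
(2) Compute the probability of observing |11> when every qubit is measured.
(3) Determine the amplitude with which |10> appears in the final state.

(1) The probability of measuring |01> is 1/4.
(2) A full measurement returns |11> with probability 1/4.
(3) The final state's coefficient on |10> equals -1/2.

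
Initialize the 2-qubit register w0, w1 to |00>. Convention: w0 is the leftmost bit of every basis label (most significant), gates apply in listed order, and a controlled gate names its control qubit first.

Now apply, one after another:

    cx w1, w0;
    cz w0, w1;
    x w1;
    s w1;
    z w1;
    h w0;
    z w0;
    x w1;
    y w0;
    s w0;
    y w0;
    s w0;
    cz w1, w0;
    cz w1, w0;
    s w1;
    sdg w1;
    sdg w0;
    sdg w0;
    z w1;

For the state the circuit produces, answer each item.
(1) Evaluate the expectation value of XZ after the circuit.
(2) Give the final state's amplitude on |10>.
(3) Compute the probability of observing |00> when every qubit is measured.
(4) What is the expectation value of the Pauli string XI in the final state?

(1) In the final state, XZ has expectation 1. Key observation: the block from step 13 through step 14 cancels to the identity and can be dropped.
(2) The final state's coefficient on |10> equals sqrt(2)/2.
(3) A full measurement returns |00> with probability 1/2.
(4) In the final state, XI has expectation 1.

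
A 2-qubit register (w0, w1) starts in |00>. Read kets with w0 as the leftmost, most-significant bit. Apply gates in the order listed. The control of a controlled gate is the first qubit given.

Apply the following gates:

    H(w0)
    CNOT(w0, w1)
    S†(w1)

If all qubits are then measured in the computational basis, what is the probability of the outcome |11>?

The probability of measuring |11> is 1/2.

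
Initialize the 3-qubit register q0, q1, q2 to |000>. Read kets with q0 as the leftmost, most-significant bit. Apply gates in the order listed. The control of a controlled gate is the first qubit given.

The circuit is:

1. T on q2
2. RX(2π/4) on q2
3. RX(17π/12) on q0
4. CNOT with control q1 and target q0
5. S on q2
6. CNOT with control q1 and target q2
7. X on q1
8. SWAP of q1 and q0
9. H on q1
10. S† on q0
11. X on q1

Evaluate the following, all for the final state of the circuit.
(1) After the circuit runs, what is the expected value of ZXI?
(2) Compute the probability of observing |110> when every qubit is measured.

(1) The expectation value of ZXI is -sqrt(2)/4 + sqrt(6)/4.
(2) The probability of measuring |110> is 1/4.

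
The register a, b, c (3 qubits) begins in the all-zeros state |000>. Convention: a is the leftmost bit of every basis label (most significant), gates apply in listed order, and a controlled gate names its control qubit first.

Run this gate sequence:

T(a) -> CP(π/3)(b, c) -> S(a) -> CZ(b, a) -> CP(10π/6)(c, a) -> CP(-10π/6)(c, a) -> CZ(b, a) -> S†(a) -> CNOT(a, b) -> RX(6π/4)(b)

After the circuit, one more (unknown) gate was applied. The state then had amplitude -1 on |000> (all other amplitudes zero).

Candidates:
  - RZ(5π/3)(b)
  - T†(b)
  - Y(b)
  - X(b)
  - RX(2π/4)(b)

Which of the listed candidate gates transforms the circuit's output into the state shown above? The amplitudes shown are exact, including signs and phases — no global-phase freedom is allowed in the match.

It was RX(2π/4)(b) that produced the state shown. Key observation: the block from step 3 through step 8 cancels to the identity and can be dropped.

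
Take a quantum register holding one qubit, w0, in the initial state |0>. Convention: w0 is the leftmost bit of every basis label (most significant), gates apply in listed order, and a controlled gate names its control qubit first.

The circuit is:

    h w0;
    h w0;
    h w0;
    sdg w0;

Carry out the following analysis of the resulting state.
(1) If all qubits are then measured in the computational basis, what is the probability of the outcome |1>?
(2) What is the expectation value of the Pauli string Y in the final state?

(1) A full measurement returns |1> with probability 1/2.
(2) The expectation value of Y is -1.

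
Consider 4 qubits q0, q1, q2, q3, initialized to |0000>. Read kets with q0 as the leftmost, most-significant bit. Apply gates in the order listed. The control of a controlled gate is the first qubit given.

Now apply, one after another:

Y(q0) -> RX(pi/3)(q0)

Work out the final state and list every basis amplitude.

The resulting statevector has amplitude 1/2 on |0000>, sqrt(3)*I/2 on |1000>, and 0 on every other basis state.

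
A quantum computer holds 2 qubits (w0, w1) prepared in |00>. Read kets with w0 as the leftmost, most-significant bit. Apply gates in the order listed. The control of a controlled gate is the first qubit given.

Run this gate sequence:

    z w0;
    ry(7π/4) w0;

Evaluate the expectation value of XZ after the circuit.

The expectation value of XZ is -sqrt(2)/2.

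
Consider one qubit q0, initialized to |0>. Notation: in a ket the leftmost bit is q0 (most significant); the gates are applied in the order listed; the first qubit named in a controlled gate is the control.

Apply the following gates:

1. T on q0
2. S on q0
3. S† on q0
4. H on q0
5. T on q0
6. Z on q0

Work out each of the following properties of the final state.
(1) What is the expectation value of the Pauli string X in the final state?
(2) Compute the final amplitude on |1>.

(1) In the final state, X has expectation -sqrt(2)/2.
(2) The final state's coefficient on |1> equals -sqrt(2)*exp(I*pi/4)/2.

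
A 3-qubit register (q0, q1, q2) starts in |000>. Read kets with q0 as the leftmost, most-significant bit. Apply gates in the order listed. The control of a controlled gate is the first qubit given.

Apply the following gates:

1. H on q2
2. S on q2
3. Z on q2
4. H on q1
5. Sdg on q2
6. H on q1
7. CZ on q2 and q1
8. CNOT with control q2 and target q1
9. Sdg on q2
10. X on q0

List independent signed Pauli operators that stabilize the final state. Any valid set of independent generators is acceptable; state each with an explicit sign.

One valid set of independent stabilizer generators is +IXY, -ZII, +IZZ (any independent generating set of the same group is equally correct).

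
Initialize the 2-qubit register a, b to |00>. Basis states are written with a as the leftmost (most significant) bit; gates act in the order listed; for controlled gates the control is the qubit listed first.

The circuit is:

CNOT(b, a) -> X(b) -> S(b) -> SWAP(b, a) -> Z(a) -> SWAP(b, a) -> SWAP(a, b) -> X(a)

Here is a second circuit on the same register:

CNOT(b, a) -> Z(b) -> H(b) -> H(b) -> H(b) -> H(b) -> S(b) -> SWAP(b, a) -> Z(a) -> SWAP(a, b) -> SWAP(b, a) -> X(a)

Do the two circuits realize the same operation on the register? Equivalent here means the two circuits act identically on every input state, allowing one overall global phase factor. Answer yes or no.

No, they are not equivalent — no single phase factor reconciles the two unitaries.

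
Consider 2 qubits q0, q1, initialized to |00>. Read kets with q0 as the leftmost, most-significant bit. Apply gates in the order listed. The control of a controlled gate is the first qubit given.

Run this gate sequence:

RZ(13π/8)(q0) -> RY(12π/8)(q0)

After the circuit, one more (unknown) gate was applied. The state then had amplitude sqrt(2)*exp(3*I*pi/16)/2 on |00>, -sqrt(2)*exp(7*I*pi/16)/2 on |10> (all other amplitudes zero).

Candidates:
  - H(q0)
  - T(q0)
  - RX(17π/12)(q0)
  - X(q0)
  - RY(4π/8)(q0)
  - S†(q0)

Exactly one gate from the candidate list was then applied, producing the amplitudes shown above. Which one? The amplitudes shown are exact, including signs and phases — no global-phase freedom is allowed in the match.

It was T(q0) that produced the state shown.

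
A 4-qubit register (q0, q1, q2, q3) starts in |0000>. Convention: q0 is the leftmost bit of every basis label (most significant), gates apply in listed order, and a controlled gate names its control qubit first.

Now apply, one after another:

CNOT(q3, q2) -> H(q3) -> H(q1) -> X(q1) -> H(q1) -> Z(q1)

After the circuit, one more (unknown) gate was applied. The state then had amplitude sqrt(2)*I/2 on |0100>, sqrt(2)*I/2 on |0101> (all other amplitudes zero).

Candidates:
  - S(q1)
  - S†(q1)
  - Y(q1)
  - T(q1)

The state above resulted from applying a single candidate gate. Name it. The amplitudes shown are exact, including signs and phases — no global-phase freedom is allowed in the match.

The unique candidate consistent with the amplitudes is Y(q1). Key observation: steps 3-6 multiply out to the identity, so the circuit reduces to the remaining gates.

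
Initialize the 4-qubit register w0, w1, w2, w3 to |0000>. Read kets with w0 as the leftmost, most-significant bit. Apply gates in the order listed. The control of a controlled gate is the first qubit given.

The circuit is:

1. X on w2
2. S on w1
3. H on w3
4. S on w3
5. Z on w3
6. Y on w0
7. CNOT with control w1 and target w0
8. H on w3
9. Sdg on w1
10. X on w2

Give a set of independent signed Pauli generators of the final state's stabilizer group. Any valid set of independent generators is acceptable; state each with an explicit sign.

The stabilizer group can be generated by +IIIY, -ZIII, +IZII, +IIZI, among other valid generating sets.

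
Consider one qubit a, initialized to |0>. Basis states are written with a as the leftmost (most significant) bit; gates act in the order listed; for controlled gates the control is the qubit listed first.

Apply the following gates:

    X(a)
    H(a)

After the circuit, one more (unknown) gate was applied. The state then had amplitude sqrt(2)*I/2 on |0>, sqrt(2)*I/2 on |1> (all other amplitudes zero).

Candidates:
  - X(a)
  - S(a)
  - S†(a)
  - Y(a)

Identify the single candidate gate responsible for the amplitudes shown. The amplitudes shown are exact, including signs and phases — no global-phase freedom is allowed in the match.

The applied gate was Y(a).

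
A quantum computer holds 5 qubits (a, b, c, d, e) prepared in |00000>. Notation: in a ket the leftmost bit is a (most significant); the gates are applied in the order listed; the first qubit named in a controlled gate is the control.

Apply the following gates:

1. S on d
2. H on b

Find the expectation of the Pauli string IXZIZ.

In the final state, IXZIZ has expectation 1.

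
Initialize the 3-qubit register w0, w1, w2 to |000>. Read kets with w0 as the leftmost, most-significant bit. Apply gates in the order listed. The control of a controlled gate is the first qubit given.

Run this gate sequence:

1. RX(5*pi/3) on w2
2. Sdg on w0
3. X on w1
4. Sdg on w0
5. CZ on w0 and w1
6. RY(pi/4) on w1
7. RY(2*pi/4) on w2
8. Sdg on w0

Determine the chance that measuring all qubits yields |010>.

A full measurement returns |010> with probability sqrt(2)/8 + 1/4.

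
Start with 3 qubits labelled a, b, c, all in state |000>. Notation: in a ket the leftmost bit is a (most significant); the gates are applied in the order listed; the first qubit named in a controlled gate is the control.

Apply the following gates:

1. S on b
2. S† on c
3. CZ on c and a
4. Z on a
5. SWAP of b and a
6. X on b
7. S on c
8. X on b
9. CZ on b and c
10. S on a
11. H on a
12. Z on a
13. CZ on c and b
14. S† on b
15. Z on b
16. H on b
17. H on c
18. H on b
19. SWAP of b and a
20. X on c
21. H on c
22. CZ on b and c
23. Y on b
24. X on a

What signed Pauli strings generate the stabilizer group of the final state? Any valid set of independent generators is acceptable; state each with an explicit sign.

The final state is stabilized by the group generated by +IXI, -ZII, +IIZ; other independent generating sets are equally valid.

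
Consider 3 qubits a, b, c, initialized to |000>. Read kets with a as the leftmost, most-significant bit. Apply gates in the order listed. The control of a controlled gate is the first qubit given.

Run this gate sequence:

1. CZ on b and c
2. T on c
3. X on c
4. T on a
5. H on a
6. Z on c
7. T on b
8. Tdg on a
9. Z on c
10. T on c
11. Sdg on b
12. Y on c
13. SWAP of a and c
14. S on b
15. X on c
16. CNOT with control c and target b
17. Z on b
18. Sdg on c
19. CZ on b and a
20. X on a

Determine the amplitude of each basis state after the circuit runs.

After the circuit, the state carries amplitude -sqrt(2)*I/2 on |100>, sqrt(2)*exp(I*pi/4)/2 on |111>, and 0 on every other basis state.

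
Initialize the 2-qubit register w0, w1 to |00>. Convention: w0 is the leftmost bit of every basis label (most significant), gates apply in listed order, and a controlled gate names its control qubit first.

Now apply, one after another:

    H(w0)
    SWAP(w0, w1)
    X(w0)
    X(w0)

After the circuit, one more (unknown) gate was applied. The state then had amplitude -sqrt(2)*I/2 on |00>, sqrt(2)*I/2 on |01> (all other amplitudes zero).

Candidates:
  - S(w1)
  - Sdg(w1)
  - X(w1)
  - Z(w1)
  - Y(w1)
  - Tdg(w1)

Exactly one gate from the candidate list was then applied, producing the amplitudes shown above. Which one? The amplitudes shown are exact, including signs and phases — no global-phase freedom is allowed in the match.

It was Y(w1) that produced the state shown. Key observation: steps 3-4 multiply out to the identity, so the circuit reduces to the remaining gates.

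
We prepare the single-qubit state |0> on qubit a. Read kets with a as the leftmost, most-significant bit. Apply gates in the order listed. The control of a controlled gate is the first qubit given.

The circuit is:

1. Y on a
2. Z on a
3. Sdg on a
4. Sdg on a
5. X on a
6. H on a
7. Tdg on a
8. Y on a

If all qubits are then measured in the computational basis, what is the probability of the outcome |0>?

Outcome |0> occurs with probability 1/2.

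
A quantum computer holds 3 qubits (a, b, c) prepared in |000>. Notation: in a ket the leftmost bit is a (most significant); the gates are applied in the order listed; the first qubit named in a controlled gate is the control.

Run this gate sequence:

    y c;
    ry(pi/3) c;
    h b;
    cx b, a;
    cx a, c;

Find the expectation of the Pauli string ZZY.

The expectation value of ZZY is 0.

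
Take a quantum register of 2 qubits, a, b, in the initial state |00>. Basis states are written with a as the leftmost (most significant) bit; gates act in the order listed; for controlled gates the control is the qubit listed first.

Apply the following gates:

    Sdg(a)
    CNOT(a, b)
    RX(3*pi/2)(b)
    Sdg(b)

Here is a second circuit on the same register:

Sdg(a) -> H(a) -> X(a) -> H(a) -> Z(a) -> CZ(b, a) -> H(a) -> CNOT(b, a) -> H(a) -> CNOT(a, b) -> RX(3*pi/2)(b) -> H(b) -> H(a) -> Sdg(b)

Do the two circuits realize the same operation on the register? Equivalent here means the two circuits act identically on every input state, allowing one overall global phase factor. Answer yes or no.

No, they are not equivalent — no single phase factor reconciles the two unitaries.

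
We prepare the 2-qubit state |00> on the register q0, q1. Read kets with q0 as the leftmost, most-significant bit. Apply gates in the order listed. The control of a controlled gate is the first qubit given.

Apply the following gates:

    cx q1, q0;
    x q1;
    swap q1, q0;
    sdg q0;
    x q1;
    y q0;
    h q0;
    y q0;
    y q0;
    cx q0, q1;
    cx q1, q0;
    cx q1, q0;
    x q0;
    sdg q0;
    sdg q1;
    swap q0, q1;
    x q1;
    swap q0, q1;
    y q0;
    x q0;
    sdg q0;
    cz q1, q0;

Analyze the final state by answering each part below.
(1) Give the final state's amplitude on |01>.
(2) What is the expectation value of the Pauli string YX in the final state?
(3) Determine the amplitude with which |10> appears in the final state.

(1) |01> carries amplitude sqrt(2)*I/2 in the final state.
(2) The expectation value of YX is -1.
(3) The final state's coefficient on |10> equals sqrt(2)/2.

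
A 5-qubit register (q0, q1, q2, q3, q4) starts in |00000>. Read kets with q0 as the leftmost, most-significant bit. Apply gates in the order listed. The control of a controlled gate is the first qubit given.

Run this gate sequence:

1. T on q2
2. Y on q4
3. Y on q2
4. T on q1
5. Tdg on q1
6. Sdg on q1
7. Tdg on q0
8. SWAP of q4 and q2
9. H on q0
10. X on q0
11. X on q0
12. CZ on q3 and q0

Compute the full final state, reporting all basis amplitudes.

After the circuit, the state carries amplitude -sqrt(2)/2 on |00101>, -sqrt(2)/2 on |10101>, and 0 on every other basis state. Key observation: steps 10-11 multiply out to the identity, so the circuit reduces to the remaining gates.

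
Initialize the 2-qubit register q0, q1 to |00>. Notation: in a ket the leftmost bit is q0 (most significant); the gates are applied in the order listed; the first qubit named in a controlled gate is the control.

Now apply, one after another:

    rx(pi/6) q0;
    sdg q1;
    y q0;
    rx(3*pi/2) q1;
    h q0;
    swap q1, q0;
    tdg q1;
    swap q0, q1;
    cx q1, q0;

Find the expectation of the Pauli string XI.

In the final state, XI has expectation -sqrt(6)/4 + sqrt(2)/4.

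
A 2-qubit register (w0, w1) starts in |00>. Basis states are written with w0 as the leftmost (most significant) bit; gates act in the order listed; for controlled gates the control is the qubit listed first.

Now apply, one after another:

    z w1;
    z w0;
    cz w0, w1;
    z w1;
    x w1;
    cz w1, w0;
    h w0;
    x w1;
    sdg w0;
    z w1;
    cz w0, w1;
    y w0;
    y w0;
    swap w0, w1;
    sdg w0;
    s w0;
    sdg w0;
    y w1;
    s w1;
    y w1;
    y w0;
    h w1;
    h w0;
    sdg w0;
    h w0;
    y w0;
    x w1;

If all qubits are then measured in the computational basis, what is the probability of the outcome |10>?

Outcome |10> occurs with probability 1/2. Key observation: steps 16-17 multiply out to the identity, so the circuit reduces to the remaining gates.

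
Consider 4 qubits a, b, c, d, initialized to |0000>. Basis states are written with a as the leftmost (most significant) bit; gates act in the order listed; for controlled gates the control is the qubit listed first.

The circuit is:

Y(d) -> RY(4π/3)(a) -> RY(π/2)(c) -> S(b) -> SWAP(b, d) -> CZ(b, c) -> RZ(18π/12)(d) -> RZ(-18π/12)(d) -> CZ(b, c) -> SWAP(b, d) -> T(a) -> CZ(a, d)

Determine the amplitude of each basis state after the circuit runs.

After the circuit, the state carries amplitude -sqrt(2)*I/4 on |0001>, -sqrt(2)*I/4 on |0011>, -sqrt(6)*exp(3*I*pi/4)/4 on |1001>, -sqrt(6)*exp(3*I*pi/4)/4 on |1011>, and 0 on every other basis state. Key observation: the block from step 5 through step 10 cancels to the identity and can be dropped.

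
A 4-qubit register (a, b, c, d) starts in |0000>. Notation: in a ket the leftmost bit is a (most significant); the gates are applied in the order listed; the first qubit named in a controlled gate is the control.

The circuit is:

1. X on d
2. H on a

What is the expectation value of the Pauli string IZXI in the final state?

In the final state, IZXI has expectation 0.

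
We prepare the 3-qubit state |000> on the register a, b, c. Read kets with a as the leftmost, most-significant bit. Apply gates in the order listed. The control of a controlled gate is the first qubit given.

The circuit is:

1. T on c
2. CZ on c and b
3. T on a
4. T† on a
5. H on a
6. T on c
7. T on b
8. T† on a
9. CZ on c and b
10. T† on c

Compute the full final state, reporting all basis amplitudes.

The final amplitudes are sqrt(2)/2 on |000>, -sqrt(2)*exp(3*I*pi/4)/2 on |100>, and 0 on every other basis state.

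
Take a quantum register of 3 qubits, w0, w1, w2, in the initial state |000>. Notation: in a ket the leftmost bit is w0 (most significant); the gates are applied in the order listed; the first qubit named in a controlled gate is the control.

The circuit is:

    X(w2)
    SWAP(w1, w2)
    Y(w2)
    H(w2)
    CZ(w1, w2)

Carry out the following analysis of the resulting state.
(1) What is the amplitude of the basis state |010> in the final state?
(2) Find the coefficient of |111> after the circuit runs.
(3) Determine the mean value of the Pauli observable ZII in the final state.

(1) The amplitude on |010> is sqrt(2)*I/2.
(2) The amplitude on |111> is 0.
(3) In the final state, ZII has expectation 1.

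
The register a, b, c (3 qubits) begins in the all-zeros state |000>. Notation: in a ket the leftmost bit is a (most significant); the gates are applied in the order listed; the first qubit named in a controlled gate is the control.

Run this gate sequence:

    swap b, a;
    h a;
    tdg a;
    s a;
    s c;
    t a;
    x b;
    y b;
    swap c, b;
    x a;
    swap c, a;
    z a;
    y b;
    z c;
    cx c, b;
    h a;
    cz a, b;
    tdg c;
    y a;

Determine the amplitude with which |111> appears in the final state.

The final state's coefficient on |111> equals 0.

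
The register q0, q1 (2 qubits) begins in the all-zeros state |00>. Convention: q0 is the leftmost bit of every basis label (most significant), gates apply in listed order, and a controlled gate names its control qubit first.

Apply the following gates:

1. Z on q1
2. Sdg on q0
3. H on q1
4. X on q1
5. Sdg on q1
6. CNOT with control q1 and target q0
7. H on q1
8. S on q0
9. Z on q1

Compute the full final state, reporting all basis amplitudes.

The resulting statevector has amplitude 1/2 on |00>, -1/2 on |01>, 1/2 on |10>, 1/2 on |11>.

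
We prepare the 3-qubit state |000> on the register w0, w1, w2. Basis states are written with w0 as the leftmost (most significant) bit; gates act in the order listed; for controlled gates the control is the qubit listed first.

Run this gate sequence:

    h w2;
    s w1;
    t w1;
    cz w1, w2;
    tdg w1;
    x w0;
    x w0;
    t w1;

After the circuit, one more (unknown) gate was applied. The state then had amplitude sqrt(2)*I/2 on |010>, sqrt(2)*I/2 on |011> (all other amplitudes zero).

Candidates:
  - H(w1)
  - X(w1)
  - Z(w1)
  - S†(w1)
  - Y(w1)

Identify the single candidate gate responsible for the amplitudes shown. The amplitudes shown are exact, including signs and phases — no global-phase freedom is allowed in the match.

It was Y(w1) that produced the state shown. Key observation: gates 5-8 undo each other exactly, leaving only the rest of the circuit to track.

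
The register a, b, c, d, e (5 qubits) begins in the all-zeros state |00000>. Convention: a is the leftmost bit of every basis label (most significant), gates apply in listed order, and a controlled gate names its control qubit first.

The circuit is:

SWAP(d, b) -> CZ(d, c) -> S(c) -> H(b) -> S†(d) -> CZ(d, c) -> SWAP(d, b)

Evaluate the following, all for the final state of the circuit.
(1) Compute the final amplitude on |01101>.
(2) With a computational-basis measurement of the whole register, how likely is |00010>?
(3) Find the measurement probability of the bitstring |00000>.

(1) The final state's coefficient on |01101> equals 0.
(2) The probability of measuring |00010> is 1/2.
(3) Outcome |00000> occurs with probability 1/2.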